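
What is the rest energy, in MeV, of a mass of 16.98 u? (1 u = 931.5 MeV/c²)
E = mc² = 15820 MeV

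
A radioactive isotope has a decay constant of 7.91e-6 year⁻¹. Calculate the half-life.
t½ = ln(2)/λ = 87630 years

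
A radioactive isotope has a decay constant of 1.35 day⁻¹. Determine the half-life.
t½ = ln(2)/λ = 0.5134 days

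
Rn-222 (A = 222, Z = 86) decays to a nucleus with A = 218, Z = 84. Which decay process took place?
ΔA = -4, ΔZ = -2 ⇒ alpha decay (α)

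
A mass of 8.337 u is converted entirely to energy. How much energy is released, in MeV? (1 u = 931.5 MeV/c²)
E = mc² = 7766 MeV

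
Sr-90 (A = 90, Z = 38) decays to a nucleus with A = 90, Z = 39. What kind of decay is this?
ΔA = 0, ΔZ = +1 ⇒ beta-minus decay (β⁻)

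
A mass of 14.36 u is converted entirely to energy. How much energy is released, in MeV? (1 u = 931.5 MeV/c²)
E = mc² = 13380 MeV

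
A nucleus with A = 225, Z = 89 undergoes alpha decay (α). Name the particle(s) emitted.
α particle = ⁴₂He (2 protons + 2 neutrons)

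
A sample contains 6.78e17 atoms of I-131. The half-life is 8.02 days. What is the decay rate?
A = λN = 5.86e16 decays/day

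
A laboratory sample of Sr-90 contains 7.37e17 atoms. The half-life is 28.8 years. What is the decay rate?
A = λN = 1.774e16 decays/year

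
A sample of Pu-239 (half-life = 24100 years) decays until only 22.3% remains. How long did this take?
t = t½ × log₂(N₀/N) = 52170 years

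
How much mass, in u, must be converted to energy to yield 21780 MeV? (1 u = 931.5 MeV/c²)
m = E/c² = 23.38 u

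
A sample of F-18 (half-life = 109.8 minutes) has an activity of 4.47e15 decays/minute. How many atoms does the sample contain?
N = A/λ = 7.081e17 atoms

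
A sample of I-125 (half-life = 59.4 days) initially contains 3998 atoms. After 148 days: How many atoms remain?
N = N₀(1/2)^(t/t½) = 710.9 atoms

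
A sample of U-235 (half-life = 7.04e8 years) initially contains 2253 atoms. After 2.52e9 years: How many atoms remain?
N = N₀(1/2)^(t/t½) = 188.5 atoms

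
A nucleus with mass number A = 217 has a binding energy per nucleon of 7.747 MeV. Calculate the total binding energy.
B.E. = 7.747 × 217 = 1681 MeV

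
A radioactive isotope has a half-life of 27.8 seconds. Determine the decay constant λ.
λ = ln(2)/t½ = 0.02493 second⁻¹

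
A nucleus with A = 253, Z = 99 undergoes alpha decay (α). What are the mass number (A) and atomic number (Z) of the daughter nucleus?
Daughter: A = 249, Z = 97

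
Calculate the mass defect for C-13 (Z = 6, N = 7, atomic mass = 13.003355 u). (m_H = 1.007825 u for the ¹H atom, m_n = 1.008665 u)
Δm = Z·m_H + N·m_n − M = 0.1043 u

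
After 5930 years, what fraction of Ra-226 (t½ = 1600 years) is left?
N/N₀ = (1/2)^(t/t½) = 0.07661 = 7.66%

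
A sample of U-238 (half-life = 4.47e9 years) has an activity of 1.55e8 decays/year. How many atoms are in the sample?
N = A/λ = 9.996e17 atoms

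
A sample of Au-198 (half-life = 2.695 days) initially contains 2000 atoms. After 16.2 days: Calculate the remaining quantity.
N = N₀(1/2)^(t/t½) = 31.01 atoms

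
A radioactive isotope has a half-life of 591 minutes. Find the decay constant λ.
λ = ln(2)/t½ = 0.001173 minute⁻¹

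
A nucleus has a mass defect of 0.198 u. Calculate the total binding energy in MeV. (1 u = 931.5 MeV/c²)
B.E. = Δm × 931.5 = 184.4 MeV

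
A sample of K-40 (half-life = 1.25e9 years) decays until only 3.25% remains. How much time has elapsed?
t = t½ × log₂(N₀/N) = 6.179e9 years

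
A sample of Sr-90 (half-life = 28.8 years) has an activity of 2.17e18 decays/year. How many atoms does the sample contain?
N = A/λ = 9.016e19 atoms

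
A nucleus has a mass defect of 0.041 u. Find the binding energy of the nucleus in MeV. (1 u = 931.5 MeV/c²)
B.E. = Δm × 931.5 = 38.19 MeV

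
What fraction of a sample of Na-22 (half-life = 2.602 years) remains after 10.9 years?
N/N₀ = (1/2)^(t/t½) = 0.05482 = 5.48%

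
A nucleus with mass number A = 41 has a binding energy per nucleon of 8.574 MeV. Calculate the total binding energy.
B.E. = 8.574 × 41 = 351.5 MeV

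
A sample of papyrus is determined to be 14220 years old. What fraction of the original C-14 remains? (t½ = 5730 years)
N/N₀ = (1/2)^(t/t½) = 0.179 = 17.9%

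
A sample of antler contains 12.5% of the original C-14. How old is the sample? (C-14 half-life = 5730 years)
Age = t½ × log₂(1/ratio) = 17190 years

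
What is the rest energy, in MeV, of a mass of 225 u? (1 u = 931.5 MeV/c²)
E = mc² = 2.096e5 MeV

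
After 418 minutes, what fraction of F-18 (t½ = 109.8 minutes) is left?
N/N₀ = (1/2)^(t/t½) = 0.07145 = 7.15%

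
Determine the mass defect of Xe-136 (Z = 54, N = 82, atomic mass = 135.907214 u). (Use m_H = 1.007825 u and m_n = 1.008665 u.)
Δm = Z·m_H + N·m_n − M = 1.226 u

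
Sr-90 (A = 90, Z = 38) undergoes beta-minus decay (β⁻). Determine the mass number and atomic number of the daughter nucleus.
Daughter: A = 90, Z = 39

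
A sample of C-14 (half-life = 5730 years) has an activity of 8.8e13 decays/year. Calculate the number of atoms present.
N = A/λ = 7.275e17 atoms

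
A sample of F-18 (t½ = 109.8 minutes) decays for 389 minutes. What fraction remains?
N/N₀ = (1/2)^(t/t½) = 0.0858 = 8.58%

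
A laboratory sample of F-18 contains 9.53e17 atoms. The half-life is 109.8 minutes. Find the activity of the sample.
A = λN = 6.016e15 decays/minute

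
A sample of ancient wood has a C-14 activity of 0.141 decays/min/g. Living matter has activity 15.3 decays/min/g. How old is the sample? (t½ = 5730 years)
Age = t½ × log₂(A₀/A) = 38740 years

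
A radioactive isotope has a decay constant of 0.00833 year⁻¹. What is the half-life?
t½ = ln(2)/λ = 83.21 years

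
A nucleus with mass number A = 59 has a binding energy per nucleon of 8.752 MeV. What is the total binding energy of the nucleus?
B.E. = 8.752 × 59 = 516.4 MeV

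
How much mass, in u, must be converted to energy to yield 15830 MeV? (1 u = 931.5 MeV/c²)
m = E/c² = 16.99 u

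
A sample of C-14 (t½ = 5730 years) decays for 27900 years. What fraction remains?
N/N₀ = (1/2)^(t/t½) = 0.03422 = 3.42%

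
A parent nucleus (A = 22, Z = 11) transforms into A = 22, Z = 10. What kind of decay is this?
ΔA = 0, ΔZ = -1 ⇒ beta-plus decay (β⁺) or electron capture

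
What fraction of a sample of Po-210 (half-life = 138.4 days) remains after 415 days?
N/N₀ = (1/2)^(t/t½) = 0.1251 = 12.5%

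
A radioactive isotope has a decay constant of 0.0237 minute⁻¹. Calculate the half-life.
t½ = ln(2)/λ = 29.25 minutes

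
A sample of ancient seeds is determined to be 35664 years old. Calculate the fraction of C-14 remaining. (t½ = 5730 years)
N/N₀ = (1/2)^(t/t½) = 0.01338 = 1.34%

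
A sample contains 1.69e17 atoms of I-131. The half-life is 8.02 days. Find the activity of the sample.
A = λN = 1.461e16 decays/day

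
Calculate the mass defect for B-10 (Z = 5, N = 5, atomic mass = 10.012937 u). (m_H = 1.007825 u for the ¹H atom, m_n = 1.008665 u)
Δm = Z·m_H + N·m_n − M = 0.06951 u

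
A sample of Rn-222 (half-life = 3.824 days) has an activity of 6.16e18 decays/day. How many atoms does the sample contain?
N = A/λ = 3.398e19 atoms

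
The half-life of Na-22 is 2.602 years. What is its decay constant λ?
λ = ln(2)/t½ = 0.2664 year⁻¹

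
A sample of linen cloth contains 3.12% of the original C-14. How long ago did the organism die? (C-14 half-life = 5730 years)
Age = t½ × log₂(1/ratio) = 28660 years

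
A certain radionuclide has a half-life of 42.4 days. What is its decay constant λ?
λ = ln(2)/t½ = 0.01635 day⁻¹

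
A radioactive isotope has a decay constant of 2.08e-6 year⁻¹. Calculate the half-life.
t½ = ln(2)/λ = 3.332e5 years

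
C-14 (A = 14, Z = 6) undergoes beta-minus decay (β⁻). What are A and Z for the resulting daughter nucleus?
Daughter: A = 14, Z = 7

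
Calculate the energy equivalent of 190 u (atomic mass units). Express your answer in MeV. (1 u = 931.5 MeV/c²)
E = mc² = 1.77e5 MeV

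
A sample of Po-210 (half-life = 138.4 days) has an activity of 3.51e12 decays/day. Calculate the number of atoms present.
N = A/λ = 7.008e14 atoms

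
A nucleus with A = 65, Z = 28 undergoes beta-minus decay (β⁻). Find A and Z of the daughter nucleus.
Daughter: A = 65, Z = 29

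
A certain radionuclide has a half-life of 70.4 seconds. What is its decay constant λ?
λ = ln(2)/t½ = 0.009846 second⁻¹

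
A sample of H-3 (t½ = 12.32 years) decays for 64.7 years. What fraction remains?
N/N₀ = (1/2)^(t/t½) = 0.02625 = 2.62%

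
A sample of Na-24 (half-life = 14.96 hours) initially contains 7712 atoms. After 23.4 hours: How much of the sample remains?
N = N₀(1/2)^(t/t½) = 2608 atoms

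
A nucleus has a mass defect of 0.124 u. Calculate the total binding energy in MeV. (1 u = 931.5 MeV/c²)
B.E. = Δm × 931.5 = 115.5 MeV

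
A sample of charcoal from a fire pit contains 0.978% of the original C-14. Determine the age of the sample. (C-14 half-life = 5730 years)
Age = t½ × log₂(1/ratio) = 38250 years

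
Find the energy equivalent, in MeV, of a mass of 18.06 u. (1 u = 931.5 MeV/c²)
E = mc² = 16820 MeV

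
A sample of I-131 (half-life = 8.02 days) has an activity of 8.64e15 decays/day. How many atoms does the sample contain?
N = A/λ = 9.997e16 atoms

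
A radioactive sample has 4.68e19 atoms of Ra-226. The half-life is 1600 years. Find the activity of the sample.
A = λN = 2.027e16 decays/year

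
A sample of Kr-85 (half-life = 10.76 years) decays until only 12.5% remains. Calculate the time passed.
t = t½ × log₂(N₀/N) = 32.28 years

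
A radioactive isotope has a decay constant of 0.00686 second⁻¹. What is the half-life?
t½ = ln(2)/λ = 101 seconds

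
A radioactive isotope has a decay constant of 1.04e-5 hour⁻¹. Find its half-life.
t½ = ln(2)/λ = 66650 hours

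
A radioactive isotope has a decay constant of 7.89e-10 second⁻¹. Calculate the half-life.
t½ = ln(2)/λ = 8.785e8 seconds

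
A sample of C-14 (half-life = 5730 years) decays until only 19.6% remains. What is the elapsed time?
t = t½ × log₂(N₀/N) = 13470 years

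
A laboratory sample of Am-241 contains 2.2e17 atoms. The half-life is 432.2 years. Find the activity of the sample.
A = λN = 3.528e14 decays/year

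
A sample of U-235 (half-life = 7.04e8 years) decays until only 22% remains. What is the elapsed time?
t = t½ × log₂(N₀/N) = 1.538e9 years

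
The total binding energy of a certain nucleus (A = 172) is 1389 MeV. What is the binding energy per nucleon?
B.E./A = 1389/172 = 8.076 MeV/nucleon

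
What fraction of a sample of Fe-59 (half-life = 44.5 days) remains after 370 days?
N/N₀ = (1/2)^(t/t½) = 0.003141 = 0.314%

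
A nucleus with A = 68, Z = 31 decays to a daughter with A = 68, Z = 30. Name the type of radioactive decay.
ΔA = 0, ΔZ = -1 ⇒ beta-plus decay (β⁺) or electron capture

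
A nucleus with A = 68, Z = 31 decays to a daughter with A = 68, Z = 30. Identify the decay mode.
ΔA = 0, ΔZ = -1 ⇒ beta-plus decay (β⁺) or electron capture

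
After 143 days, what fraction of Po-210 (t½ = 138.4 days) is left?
N/N₀ = (1/2)^(t/t½) = 0.4886 = 48.9%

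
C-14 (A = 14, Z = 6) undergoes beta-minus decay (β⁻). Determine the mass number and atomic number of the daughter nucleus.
Daughter: A = 14, Z = 7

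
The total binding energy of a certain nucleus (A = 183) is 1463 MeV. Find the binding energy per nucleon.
B.E./A = 1463/183 = 7.995 MeV/nucleon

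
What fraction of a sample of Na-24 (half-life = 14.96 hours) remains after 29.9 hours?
N/N₀ = (1/2)^(t/t½) = 0.2502 = 25%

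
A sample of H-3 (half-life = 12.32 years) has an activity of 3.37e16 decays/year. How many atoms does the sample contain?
N = A/λ = 5.99e17 atoms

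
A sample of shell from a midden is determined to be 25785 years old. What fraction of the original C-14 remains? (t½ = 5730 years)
N/N₀ = (1/2)^(t/t½) = 0.04419 = 4.42%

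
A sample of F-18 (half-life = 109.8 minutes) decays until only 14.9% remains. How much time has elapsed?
t = t½ × log₂(N₀/N) = 301.6 minutes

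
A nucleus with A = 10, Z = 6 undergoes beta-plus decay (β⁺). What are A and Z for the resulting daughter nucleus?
Daughter: A = 10, Z = 5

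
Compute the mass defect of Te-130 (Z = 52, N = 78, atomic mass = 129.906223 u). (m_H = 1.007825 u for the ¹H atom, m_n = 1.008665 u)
Δm = Z·m_H + N·m_n − M = 1.177 u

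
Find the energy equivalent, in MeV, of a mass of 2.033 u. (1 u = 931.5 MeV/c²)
E = mc² = 1894 MeV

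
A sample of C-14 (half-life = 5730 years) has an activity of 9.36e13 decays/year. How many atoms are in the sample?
N = A/λ = 7.738e17 atoms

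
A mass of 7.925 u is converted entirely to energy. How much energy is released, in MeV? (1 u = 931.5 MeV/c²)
E = mc² = 7382 MeV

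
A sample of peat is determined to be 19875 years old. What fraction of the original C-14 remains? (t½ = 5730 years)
N/N₀ = (1/2)^(t/t½) = 0.09033 = 9.03%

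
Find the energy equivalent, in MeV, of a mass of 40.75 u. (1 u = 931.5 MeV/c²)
E = mc² = 37960 MeV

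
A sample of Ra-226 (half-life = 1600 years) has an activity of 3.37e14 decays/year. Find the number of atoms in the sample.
N = A/λ = 7.779e17 atoms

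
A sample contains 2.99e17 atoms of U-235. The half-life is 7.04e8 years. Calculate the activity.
A = λN = 2.944e8 decays/year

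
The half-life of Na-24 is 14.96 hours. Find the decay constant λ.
λ = ln(2)/t½ = 0.04633 hour⁻¹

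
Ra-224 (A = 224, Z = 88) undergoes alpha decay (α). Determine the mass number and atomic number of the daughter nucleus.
Daughter: A = 220, Z = 86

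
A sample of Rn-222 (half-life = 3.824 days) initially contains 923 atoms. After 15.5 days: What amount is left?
N = N₀(1/2)^(t/t½) = 55.59 atoms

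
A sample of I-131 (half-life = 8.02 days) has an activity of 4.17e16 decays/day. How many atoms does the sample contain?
N = A/λ = 4.825e17 atoms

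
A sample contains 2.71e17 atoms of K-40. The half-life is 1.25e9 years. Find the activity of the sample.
A = λN = 1.503e8 decays/year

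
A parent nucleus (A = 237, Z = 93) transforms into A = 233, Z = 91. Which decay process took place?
ΔA = -4, ΔZ = -2 ⇒ alpha decay (α)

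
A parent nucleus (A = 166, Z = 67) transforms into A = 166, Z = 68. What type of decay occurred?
ΔA = 0, ΔZ = +1 ⇒ beta-minus decay (β⁻)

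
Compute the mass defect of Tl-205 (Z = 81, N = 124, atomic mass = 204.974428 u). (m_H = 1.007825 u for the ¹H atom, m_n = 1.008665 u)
Δm = Z·m_H + N·m_n − M = 1.734 u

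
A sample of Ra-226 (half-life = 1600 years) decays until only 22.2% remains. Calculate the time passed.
t = t½ × log₂(N₀/N) = 3474 years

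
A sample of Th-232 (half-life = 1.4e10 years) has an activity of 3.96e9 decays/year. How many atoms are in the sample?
N = A/λ = 7.998e19 atoms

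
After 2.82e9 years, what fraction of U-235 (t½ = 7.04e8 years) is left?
N/N₀ = (1/2)^(t/t½) = 0.06225 = 6.23%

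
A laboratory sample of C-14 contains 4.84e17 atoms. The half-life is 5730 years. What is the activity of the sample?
A = λN = 5.855e13 decays/year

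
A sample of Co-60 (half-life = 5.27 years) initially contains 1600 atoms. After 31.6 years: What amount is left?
N = N₀(1/2)^(t/t½) = 25.07 atoms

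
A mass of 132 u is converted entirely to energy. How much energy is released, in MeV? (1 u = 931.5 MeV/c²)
E = mc² = 1.23e5 MeV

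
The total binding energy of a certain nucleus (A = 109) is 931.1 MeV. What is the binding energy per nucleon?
B.E./A = 931.1/109 = 8.542 MeV/nucleon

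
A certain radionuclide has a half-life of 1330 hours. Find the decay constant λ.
λ = ln(2)/t½ = 5.212e-4 hour⁻¹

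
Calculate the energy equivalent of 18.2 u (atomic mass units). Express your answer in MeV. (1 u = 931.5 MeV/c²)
E = mc² = 16950 MeV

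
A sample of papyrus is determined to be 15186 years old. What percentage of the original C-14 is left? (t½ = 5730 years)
N/N₀ = (1/2)^(t/t½) = 0.1593 = 15.9%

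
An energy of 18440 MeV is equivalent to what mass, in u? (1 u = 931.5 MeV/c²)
m = E/c² = 19.8 u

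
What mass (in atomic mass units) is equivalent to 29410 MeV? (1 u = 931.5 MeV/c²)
m = E/c² = 31.57 u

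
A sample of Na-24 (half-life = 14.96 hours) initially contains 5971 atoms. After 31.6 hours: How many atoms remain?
N = N₀(1/2)^(t/t½) = 1381 atoms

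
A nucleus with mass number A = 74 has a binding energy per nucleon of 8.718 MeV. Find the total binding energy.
B.E. = 8.718 × 74 = 645.1 MeV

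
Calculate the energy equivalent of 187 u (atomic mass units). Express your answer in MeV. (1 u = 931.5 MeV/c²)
E = mc² = 1.742e5 MeV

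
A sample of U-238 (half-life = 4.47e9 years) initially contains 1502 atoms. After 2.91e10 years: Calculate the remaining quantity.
N = N₀(1/2)^(t/t½) = 16.48 atoms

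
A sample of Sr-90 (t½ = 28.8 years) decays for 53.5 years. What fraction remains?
N/N₀ = (1/2)^(t/t½) = 0.2759 = 27.6%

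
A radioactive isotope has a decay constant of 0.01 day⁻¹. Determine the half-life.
t½ = ln(2)/λ = 69.31 days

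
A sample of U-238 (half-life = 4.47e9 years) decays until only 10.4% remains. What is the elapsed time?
t = t½ × log₂(N₀/N) = 1.46e10 years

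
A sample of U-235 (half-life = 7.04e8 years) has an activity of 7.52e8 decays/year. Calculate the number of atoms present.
N = A/λ = 7.638e17 atoms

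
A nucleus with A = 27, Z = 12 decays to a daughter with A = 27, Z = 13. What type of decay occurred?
ΔA = 0, ΔZ = +1 ⇒ beta-minus decay (β⁻)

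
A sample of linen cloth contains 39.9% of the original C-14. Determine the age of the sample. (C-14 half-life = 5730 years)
Age = t½ × log₂(1/ratio) = 7595 years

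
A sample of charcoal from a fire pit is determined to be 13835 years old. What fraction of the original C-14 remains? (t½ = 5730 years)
N/N₀ = (1/2)^(t/t½) = 0.1876 = 18.8%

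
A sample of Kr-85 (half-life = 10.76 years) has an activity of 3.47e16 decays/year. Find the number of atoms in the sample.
N = A/λ = 5.387e17 atoms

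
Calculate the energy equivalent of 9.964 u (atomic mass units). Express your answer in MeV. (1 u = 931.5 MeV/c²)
E = mc² = 9281 MeV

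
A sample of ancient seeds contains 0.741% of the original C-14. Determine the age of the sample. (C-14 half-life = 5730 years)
Age = t½ × log₂(1/ratio) = 40550 years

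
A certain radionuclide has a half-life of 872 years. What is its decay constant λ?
λ = ln(2)/t½ = 7.949e-4 year⁻¹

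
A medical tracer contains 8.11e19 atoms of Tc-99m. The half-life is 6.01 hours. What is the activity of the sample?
A = λN = 9.353e18 decays/hour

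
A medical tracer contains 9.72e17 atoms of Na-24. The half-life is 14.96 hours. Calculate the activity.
A = λN = 4.504e16 decays/hour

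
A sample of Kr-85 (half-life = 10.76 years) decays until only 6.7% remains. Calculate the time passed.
t = t½ × log₂(N₀/N) = 41.96 years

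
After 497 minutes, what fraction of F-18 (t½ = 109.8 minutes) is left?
N/N₀ = (1/2)^(t/t½) = 0.04339 = 4.34%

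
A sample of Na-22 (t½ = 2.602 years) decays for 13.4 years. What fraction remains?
N/N₀ = (1/2)^(t/t½) = 0.02817 = 2.82%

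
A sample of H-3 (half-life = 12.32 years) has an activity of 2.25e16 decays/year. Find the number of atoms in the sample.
N = A/λ = 3.999e17 atoms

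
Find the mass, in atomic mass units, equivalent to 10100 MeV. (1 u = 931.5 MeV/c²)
m = E/c² = 10.84 u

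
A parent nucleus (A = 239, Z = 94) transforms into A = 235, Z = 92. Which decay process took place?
ΔA = -4, ΔZ = -2 ⇒ alpha decay (α)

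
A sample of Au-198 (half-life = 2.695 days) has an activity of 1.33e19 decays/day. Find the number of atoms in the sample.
N = A/λ = 5.171e19 atoms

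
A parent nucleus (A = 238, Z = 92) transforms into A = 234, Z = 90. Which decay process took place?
ΔA = -4, ΔZ = -2 ⇒ alpha decay (α)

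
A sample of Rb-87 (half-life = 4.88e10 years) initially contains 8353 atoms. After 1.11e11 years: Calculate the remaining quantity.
N = N₀(1/2)^(t/t½) = 1726 atoms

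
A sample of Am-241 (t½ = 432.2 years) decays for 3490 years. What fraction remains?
N/N₀ = (1/2)^(t/t½) = 0.003708 = 0.371%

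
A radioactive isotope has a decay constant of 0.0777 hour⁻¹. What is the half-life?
t½ = ln(2)/λ = 8.921 hours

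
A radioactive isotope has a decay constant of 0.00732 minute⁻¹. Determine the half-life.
t½ = ln(2)/λ = 94.69 minutes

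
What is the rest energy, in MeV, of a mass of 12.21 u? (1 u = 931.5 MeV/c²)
E = mc² = 11370 MeV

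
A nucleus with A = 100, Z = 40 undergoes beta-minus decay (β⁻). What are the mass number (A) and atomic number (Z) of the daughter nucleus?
Daughter: A = 100, Z = 41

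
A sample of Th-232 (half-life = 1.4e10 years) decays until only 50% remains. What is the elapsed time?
t = t½ × log₂(N₀/N) = 1.4e10 years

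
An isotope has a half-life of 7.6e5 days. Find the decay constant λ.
λ = ln(2)/t½ = 9.12e-7 day⁻¹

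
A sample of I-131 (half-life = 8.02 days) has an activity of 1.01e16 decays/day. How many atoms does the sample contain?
N = A/λ = 1.169e17 atoms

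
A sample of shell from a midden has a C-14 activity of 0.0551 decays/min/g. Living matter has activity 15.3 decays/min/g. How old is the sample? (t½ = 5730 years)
Age = t½ × log₂(A₀/A) = 46510 years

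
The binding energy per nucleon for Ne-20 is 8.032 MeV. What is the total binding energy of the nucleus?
B.E. = 8.032 × 20 = 160.6 MeV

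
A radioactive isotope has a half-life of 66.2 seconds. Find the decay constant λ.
λ = ln(2)/t½ = 0.01047 second⁻¹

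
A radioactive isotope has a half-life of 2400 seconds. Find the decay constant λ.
λ = ln(2)/t½ = 2.888e-4 second⁻¹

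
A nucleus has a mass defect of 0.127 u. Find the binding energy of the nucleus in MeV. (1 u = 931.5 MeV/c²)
B.E. = Δm × 931.5 = 118.3 MeV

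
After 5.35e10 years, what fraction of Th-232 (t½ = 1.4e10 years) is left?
N/N₀ = (1/2)^(t/t½) = 0.07074 = 7.07%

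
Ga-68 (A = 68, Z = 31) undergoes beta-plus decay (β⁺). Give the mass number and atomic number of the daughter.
Daughter: A = 68, Z = 30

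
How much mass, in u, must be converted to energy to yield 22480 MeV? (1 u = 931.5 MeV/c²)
m = E/c² = 24.13 u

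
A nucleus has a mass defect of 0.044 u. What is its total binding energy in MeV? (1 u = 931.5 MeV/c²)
B.E. = Δm × 931.5 = 40.99 MeV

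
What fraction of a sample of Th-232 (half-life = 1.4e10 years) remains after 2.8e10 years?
N/N₀ = (1/2)^(t/t½) = 0.25 = 25%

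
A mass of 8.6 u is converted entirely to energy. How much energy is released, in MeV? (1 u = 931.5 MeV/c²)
E = mc² = 8011 MeV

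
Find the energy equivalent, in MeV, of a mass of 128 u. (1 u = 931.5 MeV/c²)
E = mc² = 1.192e5 MeV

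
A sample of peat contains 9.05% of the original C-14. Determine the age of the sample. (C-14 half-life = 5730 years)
Age = t½ × log₂(1/ratio) = 19860 years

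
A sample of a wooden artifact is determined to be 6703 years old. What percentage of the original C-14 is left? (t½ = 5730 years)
N/N₀ = (1/2)^(t/t½) = 0.4445 = 44.4%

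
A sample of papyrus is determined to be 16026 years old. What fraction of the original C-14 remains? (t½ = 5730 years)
N/N₀ = (1/2)^(t/t½) = 0.1439 = 14.4%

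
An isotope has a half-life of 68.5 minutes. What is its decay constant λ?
λ = ln(2)/t½ = 0.01012 minute⁻¹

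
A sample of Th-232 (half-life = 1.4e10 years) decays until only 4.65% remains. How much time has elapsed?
t = t½ × log₂(N₀/N) = 6.197e10 years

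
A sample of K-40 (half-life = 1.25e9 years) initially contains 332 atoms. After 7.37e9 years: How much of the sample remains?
N = N₀(1/2)^(t/t½) = 5.575 atoms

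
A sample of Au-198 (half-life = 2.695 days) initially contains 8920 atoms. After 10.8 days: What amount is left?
N = N₀(1/2)^(t/t½) = 554.6 atoms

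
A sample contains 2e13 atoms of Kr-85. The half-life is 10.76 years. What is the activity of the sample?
A = λN = 1.288e12 decays/year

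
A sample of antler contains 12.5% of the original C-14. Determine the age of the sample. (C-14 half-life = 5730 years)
Age = t½ × log₂(1/ratio) = 17190 years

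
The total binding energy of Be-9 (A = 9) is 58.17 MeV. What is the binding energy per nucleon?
B.E./A = 58.17/9 = 6.463 MeV/nucleon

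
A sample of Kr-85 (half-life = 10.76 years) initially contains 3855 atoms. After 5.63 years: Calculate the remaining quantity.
N = N₀(1/2)^(t/t½) = 2682 atoms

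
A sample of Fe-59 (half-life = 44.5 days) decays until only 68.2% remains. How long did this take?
t = t½ × log₂(N₀/N) = 24.57 days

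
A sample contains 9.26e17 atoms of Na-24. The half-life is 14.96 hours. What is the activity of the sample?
A = λN = 4.29e16 decays/hour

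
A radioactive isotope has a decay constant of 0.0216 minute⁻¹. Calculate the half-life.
t½ = ln(2)/λ = 32.09 minutes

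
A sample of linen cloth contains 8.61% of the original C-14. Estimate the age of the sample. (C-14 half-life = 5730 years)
Age = t½ × log₂(1/ratio) = 20270 years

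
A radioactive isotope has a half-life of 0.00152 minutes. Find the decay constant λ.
λ = ln(2)/t½ = 456 minute⁻¹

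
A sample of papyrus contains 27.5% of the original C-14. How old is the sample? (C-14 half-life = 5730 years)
Age = t½ × log₂(1/ratio) = 10670 years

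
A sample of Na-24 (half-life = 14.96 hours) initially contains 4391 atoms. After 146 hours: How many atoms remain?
N = N₀(1/2)^(t/t½) = 5.066 atoms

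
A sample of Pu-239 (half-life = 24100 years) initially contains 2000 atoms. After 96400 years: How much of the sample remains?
N = N₀(1/2)^(t/t½) = 125 atoms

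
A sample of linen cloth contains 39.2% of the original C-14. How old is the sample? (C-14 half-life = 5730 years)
Age = t½ × log₂(1/ratio) = 7742 years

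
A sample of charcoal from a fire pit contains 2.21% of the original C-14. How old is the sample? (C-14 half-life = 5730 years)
Age = t½ × log₂(1/ratio) = 31510 years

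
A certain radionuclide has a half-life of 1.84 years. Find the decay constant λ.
λ = ln(2)/t½ = 0.3767 year⁻¹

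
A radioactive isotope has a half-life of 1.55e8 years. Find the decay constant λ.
λ = ln(2)/t½ = 4.472e-9 year⁻¹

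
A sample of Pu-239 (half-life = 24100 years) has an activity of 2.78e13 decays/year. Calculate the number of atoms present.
N = A/λ = 9.666e17 atoms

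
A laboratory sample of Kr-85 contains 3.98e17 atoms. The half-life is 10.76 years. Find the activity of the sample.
A = λN = 2.564e16 decays/year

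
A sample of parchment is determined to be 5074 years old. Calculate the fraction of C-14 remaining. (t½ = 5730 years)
N/N₀ = (1/2)^(t/t½) = 0.5413 = 54.1%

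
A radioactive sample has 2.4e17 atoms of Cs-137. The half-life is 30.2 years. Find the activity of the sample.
A = λN = 5.508e15 decays/year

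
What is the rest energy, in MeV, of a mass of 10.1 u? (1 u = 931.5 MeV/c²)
E = mc² = 9408 MeV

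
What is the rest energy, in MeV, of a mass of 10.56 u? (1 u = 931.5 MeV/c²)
E = mc² = 9837 MeV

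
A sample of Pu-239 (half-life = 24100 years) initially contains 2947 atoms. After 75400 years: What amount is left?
N = N₀(1/2)^(t/t½) = 337 atoms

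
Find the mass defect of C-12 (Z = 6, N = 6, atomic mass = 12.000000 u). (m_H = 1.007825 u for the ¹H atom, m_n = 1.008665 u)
Δm = Z·m_H + N·m_n − M = 0.09894 u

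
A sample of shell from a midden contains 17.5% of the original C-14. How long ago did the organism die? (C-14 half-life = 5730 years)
Age = t½ × log₂(1/ratio) = 14410 years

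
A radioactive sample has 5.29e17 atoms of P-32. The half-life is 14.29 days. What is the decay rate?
A = λN = 2.566e16 decays/day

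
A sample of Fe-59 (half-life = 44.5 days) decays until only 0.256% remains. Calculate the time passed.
t = t½ × log₂(N₀/N) = 383.1 days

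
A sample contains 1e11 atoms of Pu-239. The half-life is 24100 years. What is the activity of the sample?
A = λN = 2.876e6 decays/year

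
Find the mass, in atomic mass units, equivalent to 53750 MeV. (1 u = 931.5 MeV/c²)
m = E/c² = 57.7 u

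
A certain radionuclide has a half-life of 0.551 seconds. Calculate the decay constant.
λ = ln(2)/t½ = 1.258 second⁻¹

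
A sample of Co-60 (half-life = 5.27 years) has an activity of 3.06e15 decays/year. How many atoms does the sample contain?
N = A/λ = 2.327e16 atoms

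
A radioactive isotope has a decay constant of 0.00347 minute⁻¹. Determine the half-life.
t½ = ln(2)/λ = 199.8 minutes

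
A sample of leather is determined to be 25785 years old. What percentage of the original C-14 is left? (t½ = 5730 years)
N/N₀ = (1/2)^(t/t½) = 0.04419 = 4.42%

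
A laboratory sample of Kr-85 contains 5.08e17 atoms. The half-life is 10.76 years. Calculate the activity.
A = λN = 3.272e16 decays/year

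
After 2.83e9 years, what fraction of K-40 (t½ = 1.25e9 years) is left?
N/N₀ = (1/2)^(t/t½) = 0.2082 = 20.8%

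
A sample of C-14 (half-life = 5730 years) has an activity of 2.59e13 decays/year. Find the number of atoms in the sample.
N = A/λ = 2.141e17 atoms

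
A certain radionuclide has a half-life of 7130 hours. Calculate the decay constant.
λ = ln(2)/t½ = 9.722e-5 hour⁻¹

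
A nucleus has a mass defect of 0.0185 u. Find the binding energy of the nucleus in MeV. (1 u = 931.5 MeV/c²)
B.E. = Δm × 931.5 = 17.23 MeV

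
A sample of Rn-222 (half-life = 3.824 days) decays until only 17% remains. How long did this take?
t = t½ × log₂(N₀/N) = 9.776 days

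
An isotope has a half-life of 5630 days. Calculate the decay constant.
λ = ln(2)/t½ = 1.231e-4 day⁻¹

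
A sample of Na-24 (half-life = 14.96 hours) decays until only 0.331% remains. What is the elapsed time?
t = t½ × log₂(N₀/N) = 123.3 hours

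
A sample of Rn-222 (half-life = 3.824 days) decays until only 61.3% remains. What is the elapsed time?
t = t½ × log₂(N₀/N) = 2.7 days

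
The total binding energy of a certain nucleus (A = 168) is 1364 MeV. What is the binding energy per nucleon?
B.E./A = 1364/168 = 8.119 MeV/nucleon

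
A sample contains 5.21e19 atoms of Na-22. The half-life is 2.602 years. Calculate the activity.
A = λN = 1.388e19 decays/year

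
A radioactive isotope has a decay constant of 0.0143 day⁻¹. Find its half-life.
t½ = ln(2)/λ = 48.47 days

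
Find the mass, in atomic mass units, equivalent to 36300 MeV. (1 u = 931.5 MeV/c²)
m = E/c² = 38.97 u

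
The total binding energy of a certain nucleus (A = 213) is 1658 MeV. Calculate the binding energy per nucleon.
B.E./A = 1658/213 = 7.784 MeV/nucleon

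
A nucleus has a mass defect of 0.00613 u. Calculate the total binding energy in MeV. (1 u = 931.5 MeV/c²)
B.E. = Δm × 931.5 = 5.71 MeV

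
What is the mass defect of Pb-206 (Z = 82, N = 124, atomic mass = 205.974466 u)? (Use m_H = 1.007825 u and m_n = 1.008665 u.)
Δm = Z·m_H + N·m_n − M = 1.742 u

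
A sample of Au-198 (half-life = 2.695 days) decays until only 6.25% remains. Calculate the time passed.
t = t½ × log₂(N₀/N) = 10.78 days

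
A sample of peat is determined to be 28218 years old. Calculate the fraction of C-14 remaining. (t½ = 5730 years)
N/N₀ = (1/2)^(t/t½) = 0.03293 = 3.29%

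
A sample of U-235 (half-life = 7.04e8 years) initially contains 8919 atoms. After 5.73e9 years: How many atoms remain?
N = N₀(1/2)^(t/t½) = 31.64 atoms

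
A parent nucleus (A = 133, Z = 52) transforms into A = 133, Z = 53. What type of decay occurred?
ΔA = 0, ΔZ = +1 ⇒ beta-minus decay (β⁻)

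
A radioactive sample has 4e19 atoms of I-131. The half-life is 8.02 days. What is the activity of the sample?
A = λN = 3.457e18 decays/day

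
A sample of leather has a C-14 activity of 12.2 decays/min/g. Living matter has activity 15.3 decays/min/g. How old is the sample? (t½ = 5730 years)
Age = t½ × log₂(A₀/A) = 1872 years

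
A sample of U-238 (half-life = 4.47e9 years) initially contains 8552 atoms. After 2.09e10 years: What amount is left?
N = N₀(1/2)^(t/t½) = 334.6 atoms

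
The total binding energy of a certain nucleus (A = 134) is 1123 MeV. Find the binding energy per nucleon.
B.E./A = 1123/134 = 8.381 MeV/nucleon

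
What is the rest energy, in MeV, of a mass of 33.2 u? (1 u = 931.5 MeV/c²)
E = mc² = 30930 MeV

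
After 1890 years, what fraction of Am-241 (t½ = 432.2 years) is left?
N/N₀ = (1/2)^(t/t½) = 0.04826 = 4.83%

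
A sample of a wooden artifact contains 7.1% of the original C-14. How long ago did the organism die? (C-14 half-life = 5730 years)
Age = t½ × log₂(1/ratio) = 21870 years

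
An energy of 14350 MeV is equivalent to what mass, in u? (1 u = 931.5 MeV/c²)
m = E/c² = 15.41 u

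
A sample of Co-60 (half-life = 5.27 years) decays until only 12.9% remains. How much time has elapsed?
t = t½ × log₂(N₀/N) = 15.57 years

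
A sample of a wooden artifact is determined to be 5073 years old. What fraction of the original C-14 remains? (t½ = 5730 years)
N/N₀ = (1/2)^(t/t½) = 0.5414 = 54.1%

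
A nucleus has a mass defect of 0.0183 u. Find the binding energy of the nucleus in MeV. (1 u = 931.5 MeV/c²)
B.E. = Δm × 931.5 = 17.05 MeV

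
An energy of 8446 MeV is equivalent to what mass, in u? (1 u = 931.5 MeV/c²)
m = E/c² = 9.067 u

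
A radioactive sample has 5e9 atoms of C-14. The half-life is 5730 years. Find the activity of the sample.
A = λN = 6.048e5 decays/year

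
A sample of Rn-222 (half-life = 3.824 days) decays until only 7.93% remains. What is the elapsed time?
t = t½ × log₂(N₀/N) = 13.98 days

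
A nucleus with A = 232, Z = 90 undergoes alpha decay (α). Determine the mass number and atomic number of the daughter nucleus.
Daughter: A = 228, Z = 88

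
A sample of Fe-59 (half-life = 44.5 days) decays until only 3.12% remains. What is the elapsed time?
t = t½ × log₂(N₀/N) = 222.6 days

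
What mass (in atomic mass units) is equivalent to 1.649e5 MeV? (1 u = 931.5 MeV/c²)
m = E/c² = 177 u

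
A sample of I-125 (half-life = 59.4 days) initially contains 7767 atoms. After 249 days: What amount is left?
N = N₀(1/2)^(t/t½) = 425 atoms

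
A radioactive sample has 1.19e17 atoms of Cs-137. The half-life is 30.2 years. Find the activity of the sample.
A = λN = 2.731e15 decays/year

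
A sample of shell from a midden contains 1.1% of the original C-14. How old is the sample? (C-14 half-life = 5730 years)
Age = t½ × log₂(1/ratio) = 37280 years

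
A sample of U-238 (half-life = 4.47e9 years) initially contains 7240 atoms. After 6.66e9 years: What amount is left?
N = N₀(1/2)^(t/t½) = 2578 atoms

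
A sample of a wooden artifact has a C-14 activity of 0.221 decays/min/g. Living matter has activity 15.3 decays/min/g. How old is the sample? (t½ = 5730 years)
Age = t½ × log₂(A₀/A) = 35030 years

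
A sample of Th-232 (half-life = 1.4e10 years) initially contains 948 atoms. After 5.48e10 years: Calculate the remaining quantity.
N = N₀(1/2)^(t/t½) = 62.88 atoms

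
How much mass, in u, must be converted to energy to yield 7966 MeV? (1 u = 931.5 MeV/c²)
m = E/c² = 8.552 u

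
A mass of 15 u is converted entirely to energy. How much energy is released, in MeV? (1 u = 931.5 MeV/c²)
E = mc² = 13970 MeV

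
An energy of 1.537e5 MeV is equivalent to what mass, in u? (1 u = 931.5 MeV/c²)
m = E/c² = 165 u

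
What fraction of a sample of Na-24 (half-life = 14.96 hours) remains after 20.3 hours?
N/N₀ = (1/2)^(t/t½) = 0.3904 = 39%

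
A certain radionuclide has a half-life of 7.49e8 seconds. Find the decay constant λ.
λ = ln(2)/t½ = 9.254e-10 second⁻¹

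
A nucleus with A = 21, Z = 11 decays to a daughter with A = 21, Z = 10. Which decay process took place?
ΔA = 0, ΔZ = -1 ⇒ beta-plus decay (β⁺) or electron capture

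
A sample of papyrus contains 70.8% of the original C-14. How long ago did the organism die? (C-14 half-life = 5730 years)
Age = t½ × log₂(1/ratio) = 2855 years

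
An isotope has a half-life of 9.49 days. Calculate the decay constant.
λ = ln(2)/t½ = 0.07304 day⁻¹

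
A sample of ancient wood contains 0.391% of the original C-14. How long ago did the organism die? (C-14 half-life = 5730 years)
Age = t½ × log₂(1/ratio) = 45830 years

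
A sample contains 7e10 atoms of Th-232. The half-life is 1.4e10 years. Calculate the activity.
A = λN = 3.466 decays/year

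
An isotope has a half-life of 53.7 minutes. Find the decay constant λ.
λ = ln(2)/t½ = 0.01291 minute⁻¹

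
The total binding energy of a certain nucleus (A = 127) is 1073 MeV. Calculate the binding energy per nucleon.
B.E./A = 1073/127 = 8.449 MeV/nucleon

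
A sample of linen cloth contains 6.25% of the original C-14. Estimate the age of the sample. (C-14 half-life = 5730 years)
Age = t½ × log₂(1/ratio) = 22920 years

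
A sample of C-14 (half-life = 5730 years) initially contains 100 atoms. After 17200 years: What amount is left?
N = N₀(1/2)^(t/t½) = 12.48 atoms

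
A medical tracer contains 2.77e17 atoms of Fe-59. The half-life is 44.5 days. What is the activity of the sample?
A = λN = 4.315e15 decays/day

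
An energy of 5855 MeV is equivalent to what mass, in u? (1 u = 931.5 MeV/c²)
m = E/c² = 6.286 u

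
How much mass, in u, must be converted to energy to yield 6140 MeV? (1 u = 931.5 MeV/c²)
m = E/c² = 6.592 u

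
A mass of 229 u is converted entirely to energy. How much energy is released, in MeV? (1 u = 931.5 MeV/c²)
E = mc² = 2.133e5 MeV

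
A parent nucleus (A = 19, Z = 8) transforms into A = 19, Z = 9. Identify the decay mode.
ΔA = 0, ΔZ = +1 ⇒ beta-minus decay (β⁻)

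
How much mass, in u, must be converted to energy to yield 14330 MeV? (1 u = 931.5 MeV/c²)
m = E/c² = 15.38 u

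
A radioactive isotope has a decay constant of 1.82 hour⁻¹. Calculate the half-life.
t½ = ln(2)/λ = 0.3809 hours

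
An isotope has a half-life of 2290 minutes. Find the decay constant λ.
λ = ln(2)/t½ = 3.027e-4 minute⁻¹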